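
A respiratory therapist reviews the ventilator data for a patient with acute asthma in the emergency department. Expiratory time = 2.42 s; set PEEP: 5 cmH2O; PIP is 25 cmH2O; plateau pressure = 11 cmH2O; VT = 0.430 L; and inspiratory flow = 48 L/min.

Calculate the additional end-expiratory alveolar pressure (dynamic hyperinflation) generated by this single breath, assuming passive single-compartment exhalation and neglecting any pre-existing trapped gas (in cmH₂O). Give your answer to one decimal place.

0.9

Flow: 48 L/min ÷ 60 = 0.8 L/s.
R = (PIP − Pplat)/V̇ = (25 − 11) / 0.8 = 14.0/0.8 = 17.5 cmH2O·s/L.
C = Vt/(Pplat − PEEP) = 430.0 / (11 − 5) = 430.0/6.0 = 71.667 mL/cmH2O.
τ = R × C = 17.5 × 0.07167 L/cmH2O = 1.254 s.
Fraction remaining = e^(−Te/τ) = e^(−2.42/1.254) = 0.1452; trapped volume = 430.0 × 0.1452 = 62.436 mL.
Additional alveolar pressure from trapping ≈ V_trapped / C = 62.436 / 71.667 = 0.8712 cmH2O.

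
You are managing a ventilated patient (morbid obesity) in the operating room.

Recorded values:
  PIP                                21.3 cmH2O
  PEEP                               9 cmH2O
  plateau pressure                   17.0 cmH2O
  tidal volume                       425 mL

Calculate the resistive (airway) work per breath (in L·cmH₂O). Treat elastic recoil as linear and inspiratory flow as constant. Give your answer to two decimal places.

With constant inspiratory flow the resistive pressure is constant at PIP − Pplat = 21.3 − 17.0 = 4.3 cmH2O, so resistive work = 4.3 × 0.425 = 1.828 L·cmH2O.

1.83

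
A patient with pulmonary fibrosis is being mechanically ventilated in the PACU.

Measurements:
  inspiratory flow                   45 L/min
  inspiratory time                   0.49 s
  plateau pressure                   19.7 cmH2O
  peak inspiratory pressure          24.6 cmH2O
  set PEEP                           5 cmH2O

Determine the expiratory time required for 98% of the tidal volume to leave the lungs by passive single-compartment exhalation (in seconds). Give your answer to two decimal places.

Flow: 45 L/min ÷ 60 = 0.75 L/s.
Vt = flow × Ti = 0.75 L/s × 0.49 s × 1000 mL/L = 367.5 mL.
R = (PIP − Pplat)/V̇ = (24.6 − 19.7) / 0.75 = 4.9/0.75 = 6.533 cmH2O·s/L.
C = Vt/(Pplat − PEEP) = 367.5 / (19.7 − 5) = 367.5/14.7 = 25.0 mL/cmH2O.
τ = R × C = 6.533 × 0.025 L/cmH2O = 0.1633 s.
t = −τ·ln(1 − 0.98) = −0.1633·ln(0.02) = 0.6388 s.

0.64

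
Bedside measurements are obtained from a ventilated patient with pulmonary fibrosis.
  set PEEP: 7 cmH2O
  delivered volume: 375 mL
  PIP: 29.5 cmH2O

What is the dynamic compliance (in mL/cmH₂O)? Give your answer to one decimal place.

16.7

Dynamic compliance = Vt / (PIP − PEEP) = 375 / (29.5 − 7) = 375 / 22.5 = 16.667 mL/cmH2O.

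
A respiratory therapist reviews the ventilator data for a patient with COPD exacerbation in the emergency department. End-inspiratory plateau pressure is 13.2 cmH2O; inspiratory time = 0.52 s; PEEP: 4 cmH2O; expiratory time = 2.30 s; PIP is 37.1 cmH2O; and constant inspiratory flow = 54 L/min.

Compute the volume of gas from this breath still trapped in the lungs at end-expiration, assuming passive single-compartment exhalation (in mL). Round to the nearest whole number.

Flow: 54 L/min ÷ 60 = 0.9 L/s.
Vt = flow × Ti = 0.9 L/s × 0.52 s × 1000 mL/L = 468.0 mL.
R = (PIP − Pplat)/V̇ = (37.1 − 13.2) / 0.9 = 23.9/0.9 = 26.556 cmH2O·s/L.
C = Vt/(Pplat − PEEP) = 468.0 / (13.2 − 4) = 468.0/9.2 = 50.87 mL/cmH2O.
τ = R × C = 26.556 × 0.05087 L/cmH2O = 1.351 s.
Fraction remaining = e^(−Te/τ) = e^(−2.30/1.351) = 0.1822.
Trapped volume = 468.0 × 0.1822 = 85.27 mL.

85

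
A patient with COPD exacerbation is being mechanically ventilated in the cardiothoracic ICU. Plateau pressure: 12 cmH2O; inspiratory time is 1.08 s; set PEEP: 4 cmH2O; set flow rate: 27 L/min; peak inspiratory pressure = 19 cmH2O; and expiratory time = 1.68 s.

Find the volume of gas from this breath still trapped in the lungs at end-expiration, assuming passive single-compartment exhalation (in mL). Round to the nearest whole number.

82

Flow: 27 L/min ÷ 60 = 0.45 L/s.
Vt = flow × Ti = 0.45 L/s × 1.08 s × 1000 mL/L = 486.0 mL.
R = (PIP − Pplat)/V̇ = (19 − 12) / 0.45 = 7.0/0.45 = 15.556 cmH2O·s/L.
C = Vt/(Pplat − PEEP) = 486.0 / (12 − 4) = 486.0/8.0 = 60.75 mL/cmH2O.
τ = R × C = 15.556 × 0.06075 L/cmH2O = 0.945 s.
Fraction remaining = e^(−Te/τ) = e^(−1.68/0.945) = 0.169.
Trapped volume = 486.0 × 0.169 = 82.134 mL.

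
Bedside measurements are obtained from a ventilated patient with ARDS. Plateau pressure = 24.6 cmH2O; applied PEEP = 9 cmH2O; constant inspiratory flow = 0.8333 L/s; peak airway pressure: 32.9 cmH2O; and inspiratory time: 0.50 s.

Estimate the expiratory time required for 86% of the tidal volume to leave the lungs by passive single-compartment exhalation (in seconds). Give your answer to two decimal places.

0.52

Vt = flow × Ti = 0.8333 L/s × 0.50 s × 1000 mL/L = 416.65 mL.
R = (PIP − Pplat)/V̇ = (32.9 − 24.6) / 0.8333 = 8.3/0.8333 = 9.96 cmH2O·s/L.
C = Vt/(Pplat − PEEP) = 416.65 / (24.6 − 9) = 416.65/15.6 = 26.708 mL/cmH2O.
τ = R × C = 9.96 × 0.02671 L/cmH2O = 0.266 s.
t = −τ·ln(1 − 0.86) = −0.266·ln(0.14) = 0.523 s.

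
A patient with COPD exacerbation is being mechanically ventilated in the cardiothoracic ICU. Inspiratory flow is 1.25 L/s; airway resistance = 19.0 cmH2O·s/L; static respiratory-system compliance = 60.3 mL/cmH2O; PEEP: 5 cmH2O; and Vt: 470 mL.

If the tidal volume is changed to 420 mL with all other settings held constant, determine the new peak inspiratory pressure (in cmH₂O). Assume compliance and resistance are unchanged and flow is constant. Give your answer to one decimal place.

35.7

PIP = Vt/C + R·V̇ + PEEP (constant-flow equation of motion).
Only the elastic term changes: ΔPIP = ΔVt / C = (420 − 470) / 60.3 = -0.8292 cmH2O.
Original PIP = 470/60.3 + 19.0×1.25 + 5 = 36.544 cmH2O; new PIP = 36.544 + (-0.8292) = 35.715 cmH2O.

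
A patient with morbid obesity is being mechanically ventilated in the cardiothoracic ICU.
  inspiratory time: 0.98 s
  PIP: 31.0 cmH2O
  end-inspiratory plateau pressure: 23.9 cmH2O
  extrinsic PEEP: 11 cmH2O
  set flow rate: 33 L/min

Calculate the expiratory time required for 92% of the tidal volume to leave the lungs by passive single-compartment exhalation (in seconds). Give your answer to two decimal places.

1.36

Flow: 33 L/min ÷ 60 = 0.55 L/s.
Vt = flow × Ti = 0.55 L/s × 0.98 s × 1000 mL/L = 539.0 mL.
R = (PIP − Pplat)/V̇ = (31.0 − 23.9) / 0.55 = 7.1/0.55 = 12.909 cmH2O·s/L.
C = Vt/(Pplat − PEEP) = 539.0 / (23.9 − 11) = 539.0/12.9 = 41.783 mL/cmH2O.
τ = R × C = 12.909 × 0.04178 L/cmH2O = 0.5393 s.
t = −τ·ln(1 − 0.92) = −0.5393·ln(0.08) = 1.362 s.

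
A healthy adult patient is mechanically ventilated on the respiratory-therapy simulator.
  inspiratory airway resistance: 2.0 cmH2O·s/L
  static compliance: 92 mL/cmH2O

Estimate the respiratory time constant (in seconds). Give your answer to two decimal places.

0.18

τ = R × C = 2.0 × 92 mL/cmH2O = 2.0 × 0.092 L/cmH2O = 0.184 s.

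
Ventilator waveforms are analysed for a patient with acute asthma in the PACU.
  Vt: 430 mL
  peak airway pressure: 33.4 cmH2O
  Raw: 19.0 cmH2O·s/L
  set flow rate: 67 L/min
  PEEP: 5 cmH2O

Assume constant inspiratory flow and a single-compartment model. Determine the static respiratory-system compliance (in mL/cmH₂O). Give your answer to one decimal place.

Flow: 67 L/min ÷ 60 = 1.1167 L/s.
Equation of motion (constant flow): PIP = Vt/C + R·V̇ + PEEP.
Vt/C = PIP − R·V̇ − PEEP = 33.4 − 19.0×1.1167 − 5 = 33.4 − 21.217 − 5 = 7.183 cmH2O.
C = Vt / 7.183 = 430 / 7.183 = 59.864 mL/cmH2O.

59.9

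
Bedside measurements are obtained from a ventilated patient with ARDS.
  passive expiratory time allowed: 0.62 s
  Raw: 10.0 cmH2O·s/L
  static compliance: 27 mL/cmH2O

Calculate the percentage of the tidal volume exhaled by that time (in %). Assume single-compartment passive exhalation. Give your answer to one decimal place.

τ = R × C = 10.0 × 27 mL/cmH2O = 10.0 × 0.027 L/cmH2O = 0.27 s.
Passive exhalation: V(t)/V₀ = e^(−t/τ) = e^(−0.62/0.27) = 0.1006.
Fraction exhaled = 1 − 0.1006 = 0.8994 → 89.94%.

89.9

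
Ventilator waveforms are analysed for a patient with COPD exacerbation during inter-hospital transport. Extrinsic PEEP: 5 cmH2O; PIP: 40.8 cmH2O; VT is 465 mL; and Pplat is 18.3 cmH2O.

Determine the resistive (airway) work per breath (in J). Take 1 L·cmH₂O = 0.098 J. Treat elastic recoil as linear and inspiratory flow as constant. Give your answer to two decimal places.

1.03

With constant inspiratory flow the resistive pressure is constant at PIP − Pplat = 40.8 − 18.3 = 22.5 cmH2O, so resistive work = 22.5 × 0.465 = 10.463 L·cmH2O.
× 0.098 J/(L·cmH2O) → 1.025 J.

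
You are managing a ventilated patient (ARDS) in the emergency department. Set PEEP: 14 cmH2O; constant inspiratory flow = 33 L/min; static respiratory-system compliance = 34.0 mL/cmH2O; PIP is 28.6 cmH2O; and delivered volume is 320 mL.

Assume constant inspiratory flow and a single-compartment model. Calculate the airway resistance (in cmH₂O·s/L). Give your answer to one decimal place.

9.4

Flow: 33 L/min ÷ 60 = 0.55 L/s.
Equation of motion (constant flow): PIP = Vt/C + R·V̇ + PEEP.
R·V̇ = PIP − Vt/C − PEEP = 28.6 − 320/34.0 − 14 = 28.6 − 9.412 − 14 = 5.188 cmH2O.
R = 5.188 / 0.55 = 9.433 cmH2O·s/L.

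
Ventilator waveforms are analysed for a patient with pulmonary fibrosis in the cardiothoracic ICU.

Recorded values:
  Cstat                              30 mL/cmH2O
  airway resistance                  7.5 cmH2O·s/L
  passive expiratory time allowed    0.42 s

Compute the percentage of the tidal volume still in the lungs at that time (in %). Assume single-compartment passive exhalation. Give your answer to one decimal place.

15.5

τ = R × C = 7.5 × 30 mL/cmH2O = 7.5 × 0.030 L/cmH2O = 0.225 s.
Passive exhalation: V(t)/V₀ = e^(−t/τ) = e^(−0.42/0.225) = 0.1546.
Fraction remaining = 0.1546 → 15.46%.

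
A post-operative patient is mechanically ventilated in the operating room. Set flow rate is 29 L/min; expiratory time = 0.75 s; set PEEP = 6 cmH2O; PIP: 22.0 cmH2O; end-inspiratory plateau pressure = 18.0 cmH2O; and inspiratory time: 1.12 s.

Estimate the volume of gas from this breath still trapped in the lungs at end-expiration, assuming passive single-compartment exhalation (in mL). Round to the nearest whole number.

73

Flow: 29 L/min ÷ 60 = 0.4833 L/s.
Vt = flow × Ti = 0.4833 L/s × 1.12 s × 1000 mL/L = 541.3 mL.
R = (PIP − Pplat)/V̇ = (22.0 − 18.0) / 0.4833 = 4.0/0.4833 = 8.276 cmH2O·s/L.
C = Vt/(Pplat − PEEP) = 541.3 / (18.0 − 6) = 541.3/12.0 = 45.108 mL/cmH2O.
τ = R × C = 8.276 × 0.04511 L/cmH2O = 0.3733 s.
Fraction remaining = e^(−Te/τ) = e^(−0.75/0.3733) = 0.1341.
Trapped volume = 541.3 × 0.1341 = 72.588 mL.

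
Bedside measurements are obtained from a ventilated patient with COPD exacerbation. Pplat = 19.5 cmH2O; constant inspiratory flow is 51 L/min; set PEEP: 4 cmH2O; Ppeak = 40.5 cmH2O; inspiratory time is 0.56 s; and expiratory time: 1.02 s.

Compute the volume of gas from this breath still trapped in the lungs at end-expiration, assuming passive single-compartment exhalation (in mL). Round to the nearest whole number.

Flow: 51 L/min ÷ 60 = 0.85 L/s.
Vt = flow × Ti = 0.85 L/s × 0.56 s × 1000 mL/L = 476.0 mL.
R = (PIP − Pplat)/V̇ = (40.5 − 19.5) / 0.85 = 21.0/0.85 = 24.706 cmH2O·s/L.
C = Vt/(Pplat − PEEP) = 476.0 / (19.5 − 4) = 476.0/15.5 = 30.71 mL/cmH2O.
τ = R × C = 24.706 × 0.03071 L/cmH2O = 0.7587 s.
Fraction remaining = e^(−Te/τ) = e^(−1.02/0.7587) = 0.2607.
Trapped volume = 476.0 × 0.2607 = 124.09 mL.

124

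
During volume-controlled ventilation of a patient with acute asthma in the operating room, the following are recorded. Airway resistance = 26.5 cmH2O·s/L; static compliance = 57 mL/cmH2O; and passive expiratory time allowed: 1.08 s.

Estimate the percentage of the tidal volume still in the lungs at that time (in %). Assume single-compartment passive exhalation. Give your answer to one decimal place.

48.9

τ = R × C = 26.5 × 57 mL/cmH2O = 26.5 × 0.057 L/cmH2O = 1.511 s.
Passive exhalation: V(t)/V₀ = e^(−t/τ) = e^(−1.08/1.511) = 0.4893.
Fraction remaining = 0.4893 → 48.93%.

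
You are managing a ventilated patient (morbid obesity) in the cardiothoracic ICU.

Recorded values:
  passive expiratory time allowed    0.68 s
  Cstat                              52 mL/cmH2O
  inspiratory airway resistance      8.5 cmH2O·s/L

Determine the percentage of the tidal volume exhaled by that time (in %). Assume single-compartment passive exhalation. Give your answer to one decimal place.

τ = R × C = 8.5 × 52 mL/cmH2O = 8.5 × 0.052 L/cmH2O = 0.442 s.
Passive exhalation: V(t)/V₀ = e^(−t/τ) = e^(−0.68/0.442) = 0.2147.
Fraction exhaled = 1 − 0.2147 = 0.7853 → 78.53%.

78.5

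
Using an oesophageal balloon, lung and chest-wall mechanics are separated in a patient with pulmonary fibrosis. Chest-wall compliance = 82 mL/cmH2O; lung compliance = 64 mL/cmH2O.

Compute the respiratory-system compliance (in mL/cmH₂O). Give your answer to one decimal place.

35.9

Lung and chest wall are elastances in series: 1/Crs = 1/CL + 1/Ccw.
1/Crs = 1/64 + 1/82 = 0.02782.
Crs = 35.945 mL/cmH2O.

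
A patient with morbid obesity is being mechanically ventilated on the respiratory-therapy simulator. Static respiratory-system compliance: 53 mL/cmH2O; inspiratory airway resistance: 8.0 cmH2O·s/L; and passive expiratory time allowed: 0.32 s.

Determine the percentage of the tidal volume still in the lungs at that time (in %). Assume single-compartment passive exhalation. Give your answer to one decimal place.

47.0

τ = R × C = 8.0 × 53 mL/cmH2O = 8.0 × 0.053 L/cmH2O = 0.424 s.
Passive exhalation: V(t)/V₀ = e^(−t/τ) = e^(−0.32/0.424) = 0.4701.
Fraction remaining = 0.4701 → 47.01%.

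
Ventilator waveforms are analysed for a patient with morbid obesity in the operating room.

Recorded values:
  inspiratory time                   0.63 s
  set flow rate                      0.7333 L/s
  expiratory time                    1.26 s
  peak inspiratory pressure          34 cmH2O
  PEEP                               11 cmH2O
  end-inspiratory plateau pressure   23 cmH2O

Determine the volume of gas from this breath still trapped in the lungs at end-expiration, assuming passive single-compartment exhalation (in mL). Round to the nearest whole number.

52

Vt = flow × Ti = 0.7333 L/s × 0.63 s × 1000 mL/L = 461.98 mL.
R = (PIP − Pplat)/V̇ = (34 − 23) / 0.7333 = 11.0/0.7333 = 15.001 cmH2O·s/L.
C = Vt/(Pplat − PEEP) = 461.98 / (23 − 11) = 461.98/12.0 = 38.498 mL/cmH2O.
τ = R × C = 15.001 × 0.0385 L/cmH2O = 0.5775 s.
Fraction remaining = e^(−Te/τ) = e^(−1.26/0.5775) = 0.1128.
Trapped volume = 461.98 × 0.1128 = 52.111 mL.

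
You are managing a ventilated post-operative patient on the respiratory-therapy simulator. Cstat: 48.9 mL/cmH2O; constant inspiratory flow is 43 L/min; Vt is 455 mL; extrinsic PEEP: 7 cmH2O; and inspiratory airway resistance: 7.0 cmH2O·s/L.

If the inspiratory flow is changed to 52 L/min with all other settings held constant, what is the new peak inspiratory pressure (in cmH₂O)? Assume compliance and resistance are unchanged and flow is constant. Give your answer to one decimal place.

Flow: 43 L/min ÷ 60 = 0.7167 L/s.
New flow: 52 L/min ÷ 60 = 0.8667 L/s.
PIP = Vt/C + R·V̇ + PEEP (constant-flow equation of motion).
Only the resistive term changes: ΔPIP = R × ΔV̇ = 7.0 × (0.8667 − 0.7167) = 7.0 × 0.15 = 1.05 cmH2O.
Original PIP = 455/48.9 + 7.0×0.7167 + 7 = 21.322 cmH2O; new PIP = 21.322 + (1.05) = 22.372 cmH2O.

22.4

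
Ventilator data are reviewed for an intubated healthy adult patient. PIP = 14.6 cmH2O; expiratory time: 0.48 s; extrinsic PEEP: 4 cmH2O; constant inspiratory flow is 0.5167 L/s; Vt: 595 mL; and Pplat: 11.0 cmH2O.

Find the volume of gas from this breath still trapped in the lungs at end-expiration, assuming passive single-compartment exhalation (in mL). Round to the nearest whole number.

R = (PIP − Pplat)/V̇ = (14.6 − 11.0) / 0.5167 = 3.6/0.5167 = 6.967 cmH2O·s/L.
C = Vt/(Pplat − PEEP) = 595.0 / (11.0 − 4) = 595.0/7.0 = 85.0 mL/cmH2O.
τ = R × C = 6.967 × 0.085 L/cmH2O = 0.5922 s.
Fraction remaining = e^(−Te/τ) = e^(−0.48/0.5922) = 0.4446.
Trapped volume = 595.0 × 0.4446 = 264.54 mL.

265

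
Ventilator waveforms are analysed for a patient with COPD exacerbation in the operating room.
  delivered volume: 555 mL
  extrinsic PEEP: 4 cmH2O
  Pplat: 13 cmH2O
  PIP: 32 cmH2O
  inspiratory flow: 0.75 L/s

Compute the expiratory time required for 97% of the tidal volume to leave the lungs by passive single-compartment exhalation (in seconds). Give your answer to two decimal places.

R = (PIP − Pplat)/V̇ = (32 − 13) / 0.75 = 19.0/0.75 = 25.333 cmH2O·s/L.
C = Vt/(Pplat − PEEP) = 555.0 / (13 − 4) = 555.0/9.0 = 61.667 mL/cmH2O.
τ = R × C = 25.333 × 0.06167 L/cmH2O = 1.562 s.
t = −τ·ln(1 − 0.97) = −1.562·ln(0.03) = 5.477 s.

5.48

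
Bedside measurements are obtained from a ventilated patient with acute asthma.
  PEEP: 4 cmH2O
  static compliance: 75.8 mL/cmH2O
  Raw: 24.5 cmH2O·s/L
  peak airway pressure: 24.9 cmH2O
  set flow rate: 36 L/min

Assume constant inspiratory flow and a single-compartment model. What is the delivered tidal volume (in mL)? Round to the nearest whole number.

470

Flow: 36 L/min ÷ 60 = 0.6 L/s.
Equation of motion (constant flow): PIP = Vt/C + R·V̇ + PEEP.
Vt/C = PIP − R·V̇ − PEEP = 24.9 − 14.7 − 4 = 6.2 cmH2O.
Vt = C × 6.2 = 75.8 × 6.2 = 469.96 mL.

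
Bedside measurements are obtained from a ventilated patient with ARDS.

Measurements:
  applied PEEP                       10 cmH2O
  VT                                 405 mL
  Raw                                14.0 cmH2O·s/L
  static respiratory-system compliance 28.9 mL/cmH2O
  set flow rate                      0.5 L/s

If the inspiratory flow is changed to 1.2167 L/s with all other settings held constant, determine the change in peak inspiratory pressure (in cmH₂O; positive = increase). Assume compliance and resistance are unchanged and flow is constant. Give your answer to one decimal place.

PIP = Vt/C + R·V̇ + PEEP (constant-flow equation of motion).
Only the resistive term changes: ΔPIP = R × ΔV̇ = 14.0 × (1.2167 − 0.5) = 14.0 × 0.7167 = 10.034 cmH2O.

10.0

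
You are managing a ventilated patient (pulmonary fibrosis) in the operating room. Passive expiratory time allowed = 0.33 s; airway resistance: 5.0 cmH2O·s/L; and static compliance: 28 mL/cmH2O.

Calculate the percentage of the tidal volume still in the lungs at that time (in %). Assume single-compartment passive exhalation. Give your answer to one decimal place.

τ = R × C = 5.0 × 28 mL/cmH2O = 5.0 × 0.028 L/cmH2O = 0.14 s.
Passive exhalation: V(t)/V₀ = e^(−t/τ) = e^(−0.33/0.14) = 0.09469.
Fraction remaining = 0.09469 → 9.469%.

9.5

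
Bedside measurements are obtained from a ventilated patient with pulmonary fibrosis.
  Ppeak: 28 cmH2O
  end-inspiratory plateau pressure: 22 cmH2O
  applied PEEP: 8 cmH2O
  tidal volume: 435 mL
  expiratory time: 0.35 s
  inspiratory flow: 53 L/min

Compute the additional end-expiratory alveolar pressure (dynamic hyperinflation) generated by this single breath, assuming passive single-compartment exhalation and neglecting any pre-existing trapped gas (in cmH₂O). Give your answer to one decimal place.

Flow: 53 L/min ÷ 60 = 0.8833 L/s.
R = (PIP − Pplat)/V̇ = (28 − 22) / 0.8833 = 6.0/0.8833 = 6.793 cmH2O·s/L.
C = Vt/(Pplat − PEEP) = 435.0 / (22 − 8) = 435.0/14.0 = 31.071 mL/cmH2O.
τ = R × C = 6.793 × 0.03107 L/cmH2O = 0.2111 s.
Fraction remaining = e^(−Te/τ) = e^(−0.35/0.2111) = 0.1905; trapped volume = 435.0 × 0.1905 = 82.868 mL.
Additional alveolar pressure from trapping ≈ V_trapped / C = 82.868 / 31.071 = 2.667 cmH2O.

2.7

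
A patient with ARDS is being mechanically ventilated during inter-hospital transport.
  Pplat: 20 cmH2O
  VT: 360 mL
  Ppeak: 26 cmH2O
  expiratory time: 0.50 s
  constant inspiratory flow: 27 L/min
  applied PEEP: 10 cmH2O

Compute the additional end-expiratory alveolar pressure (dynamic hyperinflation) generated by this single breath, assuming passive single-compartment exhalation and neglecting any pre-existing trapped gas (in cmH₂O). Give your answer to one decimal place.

Flow: 27 L/min ÷ 60 = 0.45 L/s.
R = (PIP − Pplat)/V̇ = (26 − 20) / 0.45 = 6.0/0.45 = 13.333 cmH2O·s/L.
C = Vt/(Pplat − PEEP) = 360.0 / (20 − 10) = 360.0/10.0 = 36.0 mL/cmH2O.
τ = R × C = 13.333 × 0.036 L/cmH2O = 0.48 s.
Fraction remaining = e^(−Te/τ) = e^(−0.50/0.48) = 0.3529; trapped volume = 360.0 × 0.3529 = 127.04 mL.
Additional alveolar pressure from trapping ≈ V_trapped / C = 127.04 / 36.0 = 3.529 cmH2O.

3.5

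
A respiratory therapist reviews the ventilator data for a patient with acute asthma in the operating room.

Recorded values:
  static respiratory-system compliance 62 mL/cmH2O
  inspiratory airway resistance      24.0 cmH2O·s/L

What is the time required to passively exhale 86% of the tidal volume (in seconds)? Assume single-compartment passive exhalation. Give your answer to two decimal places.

τ = R × C = 24.0 × 62 mL/cmH2O = 24.0 × 0.062 L/cmH2O = 1.488 s.
Exhaled fraction f = 1 − e^(−t/τ) → t = −τ·ln(1 − f) = −1.488·ln(0.14) = 2.926 s.

2.93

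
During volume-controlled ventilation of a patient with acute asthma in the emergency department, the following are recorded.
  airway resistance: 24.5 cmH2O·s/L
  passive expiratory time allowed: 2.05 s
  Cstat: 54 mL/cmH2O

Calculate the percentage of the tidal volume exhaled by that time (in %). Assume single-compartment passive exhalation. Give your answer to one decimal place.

τ = R × C = 24.5 × 54 mL/cmH2O = 24.5 × 0.054 L/cmH2O = 1.323 s.
Passive exhalation: V(t)/V₀ = e^(−t/τ) = e^(−2.05/1.323) = 0.2124.
Fraction exhaled = 1 − 0.2124 = 0.7876 → 78.76%.

78.8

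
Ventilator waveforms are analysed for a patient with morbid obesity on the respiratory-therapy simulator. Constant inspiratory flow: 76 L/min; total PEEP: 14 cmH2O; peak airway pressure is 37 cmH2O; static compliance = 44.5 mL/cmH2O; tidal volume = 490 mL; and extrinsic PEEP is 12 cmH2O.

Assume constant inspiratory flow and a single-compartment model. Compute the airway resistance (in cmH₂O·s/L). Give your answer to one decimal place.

9.5

Flow: 76 L/min ÷ 60 = 1.2667 L/s.
Total PEEP = 14 cmH2O (set 12 + intrinsic 2); this is the baseline alveolar pressure.
Equation of motion (constant flow): PIP = Vt/C + R·V̇ + PEEP.
R·V̇ = PIP − Vt/C − PEEP = 37 − 490/44.5 − 14 = 37 − 11.011 − 14 = 11.989 cmH2O.
R = 11.989 / 1.2667 = 9.465 cmH2O·s/L.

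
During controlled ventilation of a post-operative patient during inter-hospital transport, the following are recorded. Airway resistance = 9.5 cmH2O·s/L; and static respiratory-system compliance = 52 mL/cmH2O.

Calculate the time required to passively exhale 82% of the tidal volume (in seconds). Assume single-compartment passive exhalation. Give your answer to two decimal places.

τ = R × C = 9.5 × 52 mL/cmH2O = 9.5 × 0.052 L/cmH2O = 0.494 s.
Exhaled fraction f = 1 − e^(−t/τ) → t = −τ·ln(1 − f) = −0.494·ln(0.18) = 0.8471 s.

0.85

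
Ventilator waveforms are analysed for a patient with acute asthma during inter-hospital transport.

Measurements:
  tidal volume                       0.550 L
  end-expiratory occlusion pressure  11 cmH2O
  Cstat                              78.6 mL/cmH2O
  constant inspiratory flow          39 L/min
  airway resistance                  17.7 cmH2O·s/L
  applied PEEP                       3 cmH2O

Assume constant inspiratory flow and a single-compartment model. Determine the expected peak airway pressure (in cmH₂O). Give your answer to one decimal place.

29.5

Flow: 39 L/min ÷ 60 = 0.65 L/s.
Total PEEP = 11 cmH2O (set 3 + intrinsic 8); this is the baseline alveolar pressure.
Equation of motion (constant flow): PIP = Vt/C + R·V̇ + PEEP.
PIP = 550/78.6 + 17.7×0.65 + 11 = 6.997 + 11.505 + 11 = 29.502 cmH2O.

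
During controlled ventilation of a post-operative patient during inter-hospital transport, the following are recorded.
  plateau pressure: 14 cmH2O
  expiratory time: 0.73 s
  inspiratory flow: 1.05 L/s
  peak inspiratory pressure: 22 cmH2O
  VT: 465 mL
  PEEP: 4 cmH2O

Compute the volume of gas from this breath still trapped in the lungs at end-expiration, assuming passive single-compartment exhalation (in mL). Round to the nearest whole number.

59

R = (PIP − Pplat)/V̇ = (22 − 14) / 1.05 = 8.0/1.05 = 7.619 cmH2O·s/L.
C = Vt/(Pplat − PEEP) = 465.0 / (14 − 4) = 465.0/10.0 = 46.5 mL/cmH2O.
τ = R × C = 7.619 × 0.0465 L/cmH2O = 0.3543 s.
Fraction remaining = e^(−Te/τ) = e^(−0.73/0.3543) = 0.1274.
Trapped volume = 465.0 × 0.1274 = 59.241 mL.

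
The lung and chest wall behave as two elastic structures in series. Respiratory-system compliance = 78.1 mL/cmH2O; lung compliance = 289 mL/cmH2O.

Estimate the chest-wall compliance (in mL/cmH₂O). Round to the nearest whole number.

107

1/Ccw = 1/Crs − 1/CL.
1/Ccw = 1/78.1 − 1/289 = 0.009344.
Ccw = 107.02 mL/cmH2O.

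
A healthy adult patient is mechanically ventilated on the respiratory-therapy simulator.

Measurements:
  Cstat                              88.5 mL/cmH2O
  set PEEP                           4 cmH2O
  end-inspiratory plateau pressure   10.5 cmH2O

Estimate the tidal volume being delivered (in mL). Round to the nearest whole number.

575

Vt = Cstat × (Pplat − PEEP) = 88.5 × (10.5 − 4) = 88.5 × 6.5 = 575.25 mL.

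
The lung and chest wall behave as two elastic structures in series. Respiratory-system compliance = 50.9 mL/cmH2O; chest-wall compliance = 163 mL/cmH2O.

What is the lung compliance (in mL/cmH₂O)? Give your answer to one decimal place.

74.0

1/CL = 1/Crs − 1/Ccw.
1/CL = 1/50.9 − 1/163 = 0.01351.
CL = 74.019 mL/cmH2O.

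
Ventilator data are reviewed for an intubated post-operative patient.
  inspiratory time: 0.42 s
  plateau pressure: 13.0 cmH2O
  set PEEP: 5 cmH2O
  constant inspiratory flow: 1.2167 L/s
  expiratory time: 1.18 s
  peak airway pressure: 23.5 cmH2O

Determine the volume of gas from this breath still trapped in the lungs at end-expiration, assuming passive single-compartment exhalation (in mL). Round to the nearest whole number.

Vt = flow × Ti = 1.2167 L/s × 0.42 s × 1000 mL/L = 511.01 mL.
R = (PIP − Pplat)/V̇ = (23.5 − 13.0) / 1.2167 = 10.5/1.2167 = 8.63 cmH2O·s/L.
C = Vt/(Pplat − PEEP) = 511.01 / (13.0 − 5) = 511.01/8.0 = 63.876 mL/cmH2O.
τ = R × C = 8.63 × 0.06388 L/cmH2O = 0.5513 s.
Fraction remaining = e^(−Te/τ) = e^(−1.18/0.5513) = 0.1176.
Trapped volume = 511.01 × 0.1176 = 60.095 mL.

60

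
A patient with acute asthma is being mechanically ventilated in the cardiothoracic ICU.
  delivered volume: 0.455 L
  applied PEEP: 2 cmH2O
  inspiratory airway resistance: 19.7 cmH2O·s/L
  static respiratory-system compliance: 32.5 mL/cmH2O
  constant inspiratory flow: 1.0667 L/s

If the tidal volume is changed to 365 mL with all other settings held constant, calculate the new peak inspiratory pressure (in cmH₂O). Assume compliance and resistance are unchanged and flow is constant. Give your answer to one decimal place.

34.2

PIP = Vt/C + R·V̇ + PEEP (constant-flow equation of motion).
Only the elastic term changes: ΔPIP = ΔVt / C = (365 − 455) / 32.5 = -2.769 cmH2O.
Original PIP = 455/32.5 + 19.7×1.0667 + 2 = 37.014 cmH2O; new PIP = 37.014 + (-2.769) = 34.245 cmH2O.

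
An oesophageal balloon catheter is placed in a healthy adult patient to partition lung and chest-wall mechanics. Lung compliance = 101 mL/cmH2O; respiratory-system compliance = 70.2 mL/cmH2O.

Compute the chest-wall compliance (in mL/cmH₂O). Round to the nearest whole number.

230

1/Ccw = 1/Crs − 1/CL.
1/Ccw = 1/70.2 − 1/101 = 0.004344.
Ccw = 230.2 mL/cmH2O.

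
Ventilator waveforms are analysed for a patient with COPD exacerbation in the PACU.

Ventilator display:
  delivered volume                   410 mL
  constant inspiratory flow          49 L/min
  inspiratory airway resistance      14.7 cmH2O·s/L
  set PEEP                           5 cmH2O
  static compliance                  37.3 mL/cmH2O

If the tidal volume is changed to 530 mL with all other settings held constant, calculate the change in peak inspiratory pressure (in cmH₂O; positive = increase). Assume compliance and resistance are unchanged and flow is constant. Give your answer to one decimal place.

3.2

PIP = Vt/C + R·V̇ + PEEP (constant-flow equation of motion).
Only the elastic term changes: ΔPIP = ΔVt / C = (530 − 410) / 37.3 = 3.217 cmH2O.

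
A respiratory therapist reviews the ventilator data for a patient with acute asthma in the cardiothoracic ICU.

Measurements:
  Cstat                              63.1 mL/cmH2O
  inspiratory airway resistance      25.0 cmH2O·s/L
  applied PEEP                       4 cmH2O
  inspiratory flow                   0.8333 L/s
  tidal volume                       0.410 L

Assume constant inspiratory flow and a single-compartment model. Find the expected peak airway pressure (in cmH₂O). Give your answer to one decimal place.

31.3

Equation of motion (constant flow): PIP = Vt/C + R·V̇ + PEEP.
PIP = 410/63.1 + 25.0×0.8333 + 4 = 6.498 + 20.833 + 4 = 31.331 cmH2O.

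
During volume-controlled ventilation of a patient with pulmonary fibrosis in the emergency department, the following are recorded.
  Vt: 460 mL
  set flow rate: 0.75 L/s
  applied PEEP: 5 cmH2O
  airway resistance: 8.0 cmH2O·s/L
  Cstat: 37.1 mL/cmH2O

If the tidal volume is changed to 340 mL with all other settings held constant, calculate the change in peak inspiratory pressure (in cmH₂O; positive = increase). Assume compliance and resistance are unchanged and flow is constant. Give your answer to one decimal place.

-3.2

PIP = Vt/C + R·V̇ + PEEP (constant-flow equation of motion).
Only the elastic term changes: ΔPIP = ΔVt / C = (340 − 460) / 37.1 = -3.235 cmH2O.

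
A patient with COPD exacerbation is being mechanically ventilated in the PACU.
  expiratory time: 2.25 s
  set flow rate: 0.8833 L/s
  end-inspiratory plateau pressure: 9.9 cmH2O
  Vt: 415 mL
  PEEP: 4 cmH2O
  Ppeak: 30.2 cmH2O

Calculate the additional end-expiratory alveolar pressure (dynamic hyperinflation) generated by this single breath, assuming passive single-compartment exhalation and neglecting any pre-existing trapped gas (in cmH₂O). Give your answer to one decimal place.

R = (PIP − Pplat)/V̇ = (30.2 − 9.9) / 0.8833 = 20.3/0.8833 = 22.982 cmH2O·s/L.
C = Vt/(Pplat − PEEP) = 415.0 / (9.9 − 4) = 415.0/5.9 = 70.339 mL/cmH2O.
τ = R × C = 22.982 × 0.07034 L/cmH2O = 1.617 s.
Fraction remaining = e^(−Te/τ) = e^(−2.25/1.617) = 0.2487; trapped volume = 415.0 × 0.2487 = 103.21 mL.
Additional alveolar pressure from trapping ≈ V_trapped / C = 103.21 / 70.339 = 1.467 cmH2O.

1.5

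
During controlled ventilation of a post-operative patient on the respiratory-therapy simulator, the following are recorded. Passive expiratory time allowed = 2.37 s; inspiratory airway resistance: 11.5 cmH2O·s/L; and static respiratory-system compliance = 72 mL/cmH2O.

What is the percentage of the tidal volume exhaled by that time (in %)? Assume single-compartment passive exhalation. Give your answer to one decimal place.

τ = R × C = 11.5 × 72 mL/cmH2O = 11.5 × 0.072 L/cmH2O = 0.828 s.
Passive exhalation: V(t)/V₀ = e^(−t/τ) = e^(−2.37/0.828) = 0.05714.
Fraction exhaled = 1 − 0.05714 = 0.9429 → 94.29%.

94.3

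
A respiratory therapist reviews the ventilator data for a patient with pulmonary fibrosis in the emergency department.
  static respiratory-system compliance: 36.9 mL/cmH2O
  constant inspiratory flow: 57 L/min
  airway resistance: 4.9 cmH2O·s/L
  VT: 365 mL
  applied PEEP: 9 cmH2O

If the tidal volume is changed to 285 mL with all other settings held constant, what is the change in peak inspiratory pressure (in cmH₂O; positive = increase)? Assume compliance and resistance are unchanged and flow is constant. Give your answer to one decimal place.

PIP = Vt/C + R·V̇ + PEEP (constant-flow equation of motion).
Only the elastic term changes: ΔPIP = ΔVt / C = (285 − 365) / 36.9 = -2.168 cmH2O.

-2.2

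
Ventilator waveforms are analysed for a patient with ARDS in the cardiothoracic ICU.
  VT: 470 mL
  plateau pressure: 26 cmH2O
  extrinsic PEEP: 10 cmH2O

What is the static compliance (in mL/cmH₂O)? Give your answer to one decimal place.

Cstat = Vt / (Pplat − PEEP) = 470 / (26 − 10) = 470 / 16.0 = 29.375 mL/cmH2O.

29.4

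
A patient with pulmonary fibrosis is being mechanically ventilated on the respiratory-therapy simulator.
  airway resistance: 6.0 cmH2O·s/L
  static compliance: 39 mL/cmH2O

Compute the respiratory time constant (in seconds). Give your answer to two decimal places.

0.23

τ = R × C = 6.0 × 39 mL/cmH2O = 6.0 × 0.039 L/cmH2O = 0.234 s.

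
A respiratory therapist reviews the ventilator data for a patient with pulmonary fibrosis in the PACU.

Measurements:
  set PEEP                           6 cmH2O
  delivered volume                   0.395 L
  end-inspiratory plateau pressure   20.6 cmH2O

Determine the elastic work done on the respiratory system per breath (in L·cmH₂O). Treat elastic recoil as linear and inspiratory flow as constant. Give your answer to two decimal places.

2.88

Elastic work ≈ ½ × (Pplat − PEEP) × Vt = 0.5 × (20.6 − 6) × 0.395 L = 0.5 × 14.6 × 0.395 = 2.884 L·cmH2O.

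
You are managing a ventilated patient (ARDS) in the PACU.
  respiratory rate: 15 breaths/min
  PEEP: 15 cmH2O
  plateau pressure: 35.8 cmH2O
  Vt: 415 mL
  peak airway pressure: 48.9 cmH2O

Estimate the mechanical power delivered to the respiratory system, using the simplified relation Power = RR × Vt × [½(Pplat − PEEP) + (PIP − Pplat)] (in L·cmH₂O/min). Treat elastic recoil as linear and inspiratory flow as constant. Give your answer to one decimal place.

Per-breath work = Vt × [½(Pplat−PEEP) + (PIP−Pplat)] = 0.415 × [0.5×20.8 + 13.1] = 0.415 × 23.5 = 9.753 L·cmH2O.
Power = 15 × 9.753 = 146.3 L·cmH2O/min.

146.3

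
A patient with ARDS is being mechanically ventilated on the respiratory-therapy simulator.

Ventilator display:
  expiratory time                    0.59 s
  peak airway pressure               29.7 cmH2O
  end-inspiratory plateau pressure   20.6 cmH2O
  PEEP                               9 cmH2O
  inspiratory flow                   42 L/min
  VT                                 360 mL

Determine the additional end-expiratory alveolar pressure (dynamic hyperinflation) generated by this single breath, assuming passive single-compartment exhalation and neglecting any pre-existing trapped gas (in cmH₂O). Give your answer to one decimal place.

2.7

Flow: 42 L/min ÷ 60 = 0.7 L/s.
R = (PIP − Pplat)/V̇ = (29.7 − 20.6) / 0.7 = 9.1/0.7 = 13.0 cmH2O·s/L.
C = Vt/(Pplat − PEEP) = 360.0 / (20.6 − 9) = 360.0/11.6 = 31.034 mL/cmH2O.
τ = R × C = 13.0 × 0.03103 L/cmH2O = 0.4034 s.
Fraction remaining = e^(−Te/τ) = e^(−0.59/0.4034) = 0.2316; trapped volume = 360.0 × 0.2316 = 83.376 mL.
Additional alveolar pressure from trapping ≈ V_trapped / C = 83.376 / 31.034 = 2.687 cmH2O.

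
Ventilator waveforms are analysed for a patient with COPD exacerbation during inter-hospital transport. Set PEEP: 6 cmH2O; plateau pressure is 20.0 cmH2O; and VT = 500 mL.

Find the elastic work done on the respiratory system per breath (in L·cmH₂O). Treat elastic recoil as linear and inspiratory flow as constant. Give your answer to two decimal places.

3.50

Elastic work ≈ ½ × (Pplat − PEEP) × Vt = 0.5 × (20.0 − 6) × 0.500 L = 0.5 × 14.0 × 0.500 = 3.5 L·cmH2O.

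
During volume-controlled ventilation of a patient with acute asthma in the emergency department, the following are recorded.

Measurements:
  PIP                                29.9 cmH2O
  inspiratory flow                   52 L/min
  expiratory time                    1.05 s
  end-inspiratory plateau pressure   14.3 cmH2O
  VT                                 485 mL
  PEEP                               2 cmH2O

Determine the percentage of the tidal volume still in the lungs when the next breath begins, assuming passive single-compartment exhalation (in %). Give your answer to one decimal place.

Flow: 52 L/min ÷ 60 = 0.8667 L/s.
R = (PIP − Pplat)/V̇ = (29.9 − 14.3) / 0.8667 = 15.6/0.8667 = 17.999 cmH2O·s/L.
C = Vt/(Pplat − PEEP) = 485.0 / (14.3 − 2) = 485.0/12.3 = 39.431 mL/cmH2O.
τ = R × C = 17.999 × 0.03943 L/cmH2O = 0.7097 s.
Fraction remaining at end-expiration = e^(−Te/τ) = e^(−1.05/0.7097) = 0.2278 → 22.78%.

22.8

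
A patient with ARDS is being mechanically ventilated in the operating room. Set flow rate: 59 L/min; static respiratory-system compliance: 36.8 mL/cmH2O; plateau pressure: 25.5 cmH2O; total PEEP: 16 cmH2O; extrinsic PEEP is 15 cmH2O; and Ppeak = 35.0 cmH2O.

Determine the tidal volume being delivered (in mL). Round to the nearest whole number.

End-expiratory occlusion gives total PEEP = 16 cmH2O (intrinsic PEEP = 16 − 15 = 1). Use total PEEP for the elastic gradient.
Vt = Cstat × (Pplat − PEEPtotal) = 36.8 × (25.5 − 16) = 36.8 × 9.5 = 349.6 mL.

350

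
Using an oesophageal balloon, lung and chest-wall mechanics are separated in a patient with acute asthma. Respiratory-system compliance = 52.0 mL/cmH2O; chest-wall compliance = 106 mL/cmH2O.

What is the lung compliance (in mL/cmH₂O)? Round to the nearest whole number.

1/CL = 1/Crs − 1/Ccw.
1/CL = 1/52.0 − 1/106 = 0.009797.
CL = 102.07 mL/cmH2O.

102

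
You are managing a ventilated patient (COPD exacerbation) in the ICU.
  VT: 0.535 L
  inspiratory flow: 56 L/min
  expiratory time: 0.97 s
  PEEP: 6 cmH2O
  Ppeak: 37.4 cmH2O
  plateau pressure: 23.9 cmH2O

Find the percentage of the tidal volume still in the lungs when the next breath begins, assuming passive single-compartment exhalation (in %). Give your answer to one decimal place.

10.6

Flow: 56 L/min ÷ 60 = 0.9333 L/s.
R = (PIP − Pplat)/V̇ = (37.4 − 23.9) / 0.9333 = 13.5/0.9333 = 14.465 cmH2O·s/L.
C = Vt/(Pplat − PEEP) = 535.0 / (23.9 − 6) = 535.0/17.9 = 29.888 mL/cmH2O.
τ = R × C = 14.465 × 0.02989 L/cmH2O = 0.4324 s.
Fraction remaining at end-expiration = e^(−Te/τ) = e^(−0.97/0.4324) = 0.1061 → 10.61%.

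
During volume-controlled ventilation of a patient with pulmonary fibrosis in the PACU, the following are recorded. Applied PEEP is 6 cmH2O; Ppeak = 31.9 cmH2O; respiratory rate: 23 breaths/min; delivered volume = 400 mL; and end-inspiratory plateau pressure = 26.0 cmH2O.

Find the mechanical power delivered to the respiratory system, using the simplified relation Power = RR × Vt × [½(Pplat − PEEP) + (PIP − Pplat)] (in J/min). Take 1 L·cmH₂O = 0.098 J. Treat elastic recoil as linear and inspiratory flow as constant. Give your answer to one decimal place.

14.3

Per-breath work = Vt × [½(Pplat−PEEP) + (PIP−Pplat)] = 0.400 × [0.5×20.0 + 5.9] = 0.400 × 15.9 = 6.36 L·cmH2O.
Power = 23 × 6.36 = 146.28 L·cmH2O/min.
× 0.098 J/(L·cmH2O) → 14.335 J/min.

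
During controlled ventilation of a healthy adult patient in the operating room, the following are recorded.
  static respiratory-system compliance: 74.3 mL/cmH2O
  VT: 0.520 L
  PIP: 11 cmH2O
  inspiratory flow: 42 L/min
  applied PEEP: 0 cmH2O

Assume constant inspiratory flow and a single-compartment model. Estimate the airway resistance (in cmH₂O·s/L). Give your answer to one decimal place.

5.7

Flow: 42 L/min ÷ 60 = 0.7 L/s.
Equation of motion (constant flow): PIP = Vt/C + R·V̇ + PEEP.
R·V̇ = PIP − Vt/C − PEEP = 11 − 520/74.3 − 0 = 11 − 6.999 − 0 = 4.001 cmH2O.
R = 4.001 / 0.7 = 5.716 cmH2O·s/L.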